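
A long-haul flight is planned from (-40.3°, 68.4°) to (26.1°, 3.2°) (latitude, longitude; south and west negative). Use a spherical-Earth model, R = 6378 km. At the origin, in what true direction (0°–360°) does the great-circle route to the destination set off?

305.4°

θ = atan2( sin Δλ·cos φ₂ ,  cos φ₁ sin φ₂ − sin φ₁ cos φ₂ cos Δλ )
  = atan2(-0.8152, +0.5792) = 305.39°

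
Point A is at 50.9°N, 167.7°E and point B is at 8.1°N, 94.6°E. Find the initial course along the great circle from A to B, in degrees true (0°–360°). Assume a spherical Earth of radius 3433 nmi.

θ = atan2( sin Δλ·cos φ₂ ,  cos φ₁ sin φ₂ − sin φ₁ cos φ₂ cos Δλ )
  = atan2(-0.9473, -0.1345) = 261.92°

261.9°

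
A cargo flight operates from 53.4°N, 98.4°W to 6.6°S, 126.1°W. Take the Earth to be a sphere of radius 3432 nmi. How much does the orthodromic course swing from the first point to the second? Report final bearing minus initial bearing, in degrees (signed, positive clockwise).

-12.9°

Initial bearing θ₁ = atan2(sin Δλ cos φ₂, cos φ₁ sin φ₂ − sin φ₁ cos φ₂ cos Δλ) = 210.80°
Final bearing θ₂ = (initial bearing from the destination back to the start) + 180° = 197.90°
Δθ = θ₂ − θ₁ = -12.9°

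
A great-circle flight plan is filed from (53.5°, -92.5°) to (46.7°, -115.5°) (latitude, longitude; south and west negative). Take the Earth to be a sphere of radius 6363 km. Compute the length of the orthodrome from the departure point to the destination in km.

1794 km

Haversine: a = sin²(Δφ/2)+cos φ₁ cos φ₂ sin²(Δλ/2) = 0.01973;  σ = 2·atan2(√a,√(1−a))
σ = 16.150° → d = Rσ = 6363·0.28187 = 1794 km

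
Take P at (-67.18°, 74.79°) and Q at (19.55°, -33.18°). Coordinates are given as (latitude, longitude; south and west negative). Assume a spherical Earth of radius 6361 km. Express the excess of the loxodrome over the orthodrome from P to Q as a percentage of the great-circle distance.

Great circle: σ = 2.0056 rad → d_gc = Rσ = 12757.4 km
Rhumb: Δφ = +1.5137, Δλ = -1.8844, Δψ = +1.9484, q = Δφ/Δψ = 0.7769 → d_rh = R√(Δφ²+q²Δλ²) = 13395.4 km
Excess = (13395.4 − 12757.4) / 12757.4 = 638.0 / 12757.4 = 5.00% ≈ 5.0%

5.0%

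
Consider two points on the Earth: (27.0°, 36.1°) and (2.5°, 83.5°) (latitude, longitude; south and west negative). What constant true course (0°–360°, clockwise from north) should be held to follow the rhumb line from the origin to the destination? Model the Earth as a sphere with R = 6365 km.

118.3°

Meridional parts: M(φ₁)=+0.4897, M(φ₂)=+0.0436 → ΔM = -0.4461;  Δλ = +0.8273 rad
tan C = Δλ / ΔM = -1.8546 → C = 118.33°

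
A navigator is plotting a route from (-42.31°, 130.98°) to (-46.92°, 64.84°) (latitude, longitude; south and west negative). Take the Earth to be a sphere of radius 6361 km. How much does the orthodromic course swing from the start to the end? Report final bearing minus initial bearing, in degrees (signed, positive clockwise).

+49.2°

At departure: θ₁ = atan2(sin Δλ cos φ₂, cos φ₁ sin φ₂ − sin φ₁ cos φ₂ cos Δλ) = 240.45°
At arrival: θ₂ = atan2(sin Δλ cos φ₁, −cos φ₂ sin φ₁ + sin φ₂ cos φ₁ cos Δλ) = 289.63°
Δθ = θ₂ − θ₁ = +49.2°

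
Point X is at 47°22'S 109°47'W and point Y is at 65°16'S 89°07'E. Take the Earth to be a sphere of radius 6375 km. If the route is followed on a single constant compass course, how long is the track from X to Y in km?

9916 km

Δψ = ln[tan(π/4+φ₂/2)/tan(π/4+φ₁/2)] = -0.5765;  Δφ = -0.3124 rad,  Δλ = -2.8117 rad
q = Δφ/Δψ = 0.5419
d = R·√(Δφ² + q²Δλ²) = 6375·1.55548 = 9916 km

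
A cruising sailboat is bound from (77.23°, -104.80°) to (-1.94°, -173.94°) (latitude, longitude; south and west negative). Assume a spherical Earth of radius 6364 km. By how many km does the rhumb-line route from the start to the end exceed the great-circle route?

Great circle: cos σ = sin φ₁ sin φ₂ + cos φ₁ cos φ₂ cos Δλ,  σ = 1.5251 rad → d_gc = 9705.9 km
Rhumb line: Δψ = -2.2240, q = Δφ/Δψ = 0.6213, d_rh = R√(Δφ²+q²Δλ²) = 10004.7 km
Excess = 10004.7 − 9705.9 = 298.8 ≈ 299 km

299 km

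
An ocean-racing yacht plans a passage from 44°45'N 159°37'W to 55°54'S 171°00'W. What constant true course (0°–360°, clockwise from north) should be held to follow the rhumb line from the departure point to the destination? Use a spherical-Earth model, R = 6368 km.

Meridional parts: M(φ₁)=+0.8752, M(φ₂)=-1.1819 → ΔM = -2.0571;  Δλ = -0.1987 rad
tan C = Δλ / ΔM = +0.0966 → C = 185.52°

185.5°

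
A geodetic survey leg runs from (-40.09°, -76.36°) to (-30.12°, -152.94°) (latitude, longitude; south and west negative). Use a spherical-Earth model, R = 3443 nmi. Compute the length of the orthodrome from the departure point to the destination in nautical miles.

Haversine: a = sin²(Δφ/2)+cos φ₁ cos φ₂ sin²(Δλ/2) = 0.26163;  σ = 2·atan2(√a,√(1−a))
σ = 61.527° → d = Rσ = 3443·1.07385 = 3697 nmi

3697 nmi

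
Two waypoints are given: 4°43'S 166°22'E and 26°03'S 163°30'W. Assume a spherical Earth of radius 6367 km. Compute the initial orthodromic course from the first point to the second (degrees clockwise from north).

θ = atan2( sin Δλ·cos φ₂ ,  cos φ₁ sin φ₂ − sin φ₁ cos φ₂ cos Δλ )
  = atan2(+0.4510, -0.3738) = 129.65°

129.7°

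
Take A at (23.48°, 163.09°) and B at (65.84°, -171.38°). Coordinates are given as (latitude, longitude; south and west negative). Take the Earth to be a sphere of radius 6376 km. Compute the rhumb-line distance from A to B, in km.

5073 km

Δψ = ln[tan(π/4+φ₂/2)/tan(π/4+φ₁/2)] = +1.1199;  Δφ = +0.7393 rad,  Δλ = +0.4456 rad
q = Δφ/Δψ = 0.6602
d = R·√(Δφ² + q²Δλ²) = 6376·0.79569 = 5073 km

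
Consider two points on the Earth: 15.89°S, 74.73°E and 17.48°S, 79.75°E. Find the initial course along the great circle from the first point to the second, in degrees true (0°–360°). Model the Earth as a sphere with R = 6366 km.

θ = atan2( sin Δλ·cos φ₂ ,  cos φ₁ sin φ₂ − sin φ₁ cos φ₂ cos Δλ )
  = atan2(+0.0835, -0.0287) = 109.01°

109.0°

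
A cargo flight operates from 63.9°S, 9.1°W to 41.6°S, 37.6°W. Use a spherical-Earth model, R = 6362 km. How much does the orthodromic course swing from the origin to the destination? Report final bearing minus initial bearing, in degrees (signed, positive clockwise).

+23.3°

Initial bearing θ₁ = atan2(sin Δλ cos φ₂, cos φ₁ sin φ₂ − sin φ₁ cos φ₂ cos Δλ) = 309.87°
Final bearing θ₂ = (initial bearing from the destination back to the start) + 180° = 333.16°
Δθ = θ₂ − θ₁ = +23.3°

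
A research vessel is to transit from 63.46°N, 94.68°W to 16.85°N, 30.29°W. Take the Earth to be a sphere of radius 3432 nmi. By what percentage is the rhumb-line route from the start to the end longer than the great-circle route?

2.6%

Great circle: σ = 1.1106 rad → d_gc = Rσ = 3811.4 nmi
Rhumb: Δφ = -0.8135, Δλ = +1.1238, Δψ = -1.1462, q = Δφ/Δψ = 0.7097 → d_rh = R√(Δφ²+q²Δλ²) = 3910.0 nmi
Excess = (3910.0 − 3811.4) / 3811.4 = 98.6 / 3811.4 = 2.59% ≈ 2.6%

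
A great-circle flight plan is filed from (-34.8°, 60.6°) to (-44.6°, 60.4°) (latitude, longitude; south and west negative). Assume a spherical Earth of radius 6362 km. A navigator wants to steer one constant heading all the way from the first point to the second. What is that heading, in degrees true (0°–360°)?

180.9°

Meridional parts: M(φ₁)=-0.6486, M(φ₂)=-0.8715 → ΔM = -0.2230;  Δλ = -0.0035 rad
tan C = Δλ / ΔM = +0.0157 → C = 180.90°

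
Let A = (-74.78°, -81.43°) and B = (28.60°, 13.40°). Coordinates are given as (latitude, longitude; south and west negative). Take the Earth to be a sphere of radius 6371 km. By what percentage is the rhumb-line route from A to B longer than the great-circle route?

Great circle: σ = 2.0729 rad → d_gc = Rσ = 13206.7 km
Rhumb: Δφ = +1.8043, Δλ = +1.6551, Δψ = +2.5341, q = Δφ/Δψ = 0.7120 → d_rh = R√(Δφ²+q²Δλ²) = 13729.9 km
Excess = (13729.9 − 13206.7) / 13206.7 = 523.2 / 13206.7 = 3.96% ≈ 4.0%

4.0%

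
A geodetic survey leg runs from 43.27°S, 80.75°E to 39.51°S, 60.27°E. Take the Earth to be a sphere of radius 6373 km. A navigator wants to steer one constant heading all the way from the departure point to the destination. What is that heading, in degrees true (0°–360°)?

283.8°

Δψ = ln[tan(π/4+φ₂/2)/tan(π/4+φ₁/2)] = +0.0875
Δλ = -0.3574 rad (taken the short way round)
course = atan2(Δλ, Δψ) = 283.76°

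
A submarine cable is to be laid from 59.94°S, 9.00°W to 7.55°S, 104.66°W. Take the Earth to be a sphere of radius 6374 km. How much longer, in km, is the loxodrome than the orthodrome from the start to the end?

483 km

Great circle: cos σ = sin φ₁ sin φ₂ + cos φ₁ cos φ₂ cos Δλ,  σ = 1.5060 rad → d_gc = 9599.3 km
Rhumb line: Δψ = +1.1827, q = Δφ/Δψ = 0.7731, d_rh = R√(Δφ²+q²Δλ²) = 10082.7 km
Excess = 10082.7 − 9599.3 = 483.4 ≈ 483 km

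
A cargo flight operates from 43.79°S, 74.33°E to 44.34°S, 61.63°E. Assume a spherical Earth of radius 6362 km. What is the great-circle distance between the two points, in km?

cos σ = sin φ₁ sin φ₂ + cos φ₁ cos φ₂ cos Δλ
      = sin(-43.79°)sin(-44.34°) + cos(-43.79°)cos(-44.34°)cos(-12.70°) = 0.9873
σ = 9.133° → d = Rσ = 6362·0.15940 = 1014 km

1014 km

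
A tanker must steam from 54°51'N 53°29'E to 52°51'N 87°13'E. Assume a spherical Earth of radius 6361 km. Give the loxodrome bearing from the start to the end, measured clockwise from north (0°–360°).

Meridional parts: M(φ₁)=+1.1497, M(φ₂)=+1.0905 → ΔM = -0.0592;  Δλ = +0.5888 rad
tan C = Δλ / ΔM = -9.9473 → C = 95.74°

95.7°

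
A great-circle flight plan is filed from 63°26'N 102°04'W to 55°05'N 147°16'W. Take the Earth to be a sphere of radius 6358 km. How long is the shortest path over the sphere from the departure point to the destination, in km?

cos σ = sin φ₁ sin φ₂ + cos φ₁ cos φ₂ cos Δλ
      = sin(63.43°)sin(55.08°) + cos(63.43°)cos(55.08°)cos(-45.20°) = 0.9138
σ = 23.966° → d = Rσ = 6358·0.41828 = 2659 km

2659 km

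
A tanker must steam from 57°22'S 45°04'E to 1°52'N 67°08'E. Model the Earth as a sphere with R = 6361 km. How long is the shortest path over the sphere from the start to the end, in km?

6865 km

cos σ = sin φ₁ sin φ₂ + cos φ₁ cos φ₂ cos Δλ
      = sin(-57.37°)sin(1.87°) + cos(-57.37°)cos(1.87°)cos(22.07°) = 0.4721
σ = 61.832° → d = Rσ = 6361·1.07917 = 6865 km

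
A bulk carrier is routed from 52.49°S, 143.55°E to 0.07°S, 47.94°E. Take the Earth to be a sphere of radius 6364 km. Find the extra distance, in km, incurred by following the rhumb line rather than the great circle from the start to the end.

354 km

Great circle: cos σ = sin φ₁ sin φ₂ + cos φ₁ cos φ₂ cos Δλ,  σ = 1.6294 rad → d_gc = 10369.4 km
Rhumb line: Δψ = +1.0789, q = Δφ/Δψ = 0.8480, d_rh = R√(Δφ²+q²Δλ²) = 10723.7 km
Excess = 10723.7 − 10369.4 = 354.3 ≈ 354 km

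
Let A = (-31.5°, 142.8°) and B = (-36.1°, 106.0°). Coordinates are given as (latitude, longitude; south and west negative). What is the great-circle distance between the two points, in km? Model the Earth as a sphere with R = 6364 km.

3414 km

cos σ = sin φ₁ sin φ₂ + cos φ₁ cos φ₂ cos Δλ
      = sin(-31.50°)sin(-36.10°) + cos(-31.50°)cos(-36.10°)cos(-36.80°) = 0.8595
σ = 30.740° → d = Rσ = 6364·0.53651 = 3414 km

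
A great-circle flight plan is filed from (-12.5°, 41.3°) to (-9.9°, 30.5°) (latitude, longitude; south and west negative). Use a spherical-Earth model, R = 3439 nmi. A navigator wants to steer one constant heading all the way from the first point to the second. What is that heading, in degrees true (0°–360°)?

283.8°

Meridional parts: M(φ₁)=-0.2199, M(φ₂)=-0.1737 → ΔM = +0.0463;  Δλ = -0.1885 rad
tan C = Δλ / ΔM = -4.0744 → C = 283.79°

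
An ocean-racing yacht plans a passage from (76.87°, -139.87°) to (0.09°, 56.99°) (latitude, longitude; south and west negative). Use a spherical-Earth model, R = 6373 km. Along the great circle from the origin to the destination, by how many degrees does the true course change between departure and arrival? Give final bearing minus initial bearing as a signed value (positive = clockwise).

At departure: θ₁ = atan2(sin Δλ cos φ₂, cos φ₁ sin φ₂ − sin φ₁ cos φ₂ cos Δλ) = 342.72°
At arrival: θ₂ = atan2(sin Δλ cos φ₁, −cos φ₂ sin φ₁ + sin φ₂ cos φ₁ cos Δλ) = 183.87°
Δθ = θ₂ − θ₁ = -158.9°

-158.9°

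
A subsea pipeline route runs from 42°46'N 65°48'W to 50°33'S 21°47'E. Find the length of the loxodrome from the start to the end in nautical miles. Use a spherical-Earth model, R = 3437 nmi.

7257 nmi

Rhumb course C = atan2(Δλ, Δψ) with Δψ = ln[tan(π/4+φ₂/2)/tan(π/4+φ₁/2)] = -1.8530, Δλ = +1.5286 → C = 140.48°
d = R·|Δφ| / |cos C| = 3437·1.62868 / 0.77139 = 7257 nmi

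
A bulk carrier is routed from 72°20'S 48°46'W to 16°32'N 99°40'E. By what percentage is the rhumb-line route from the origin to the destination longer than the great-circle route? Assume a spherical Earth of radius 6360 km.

14.6%

Great circle: σ = 2.1165 rad → d_gc = Rσ = 13461.1 km
Rhumb: Δφ = +1.5510, Δλ = +2.5907, Δψ = +2.1544, q = Δφ/Δψ = 0.7199 → d_rh = R√(Δφ²+q²Δλ²) = 15427.8 km
Excess = (15427.8 − 13461.1) / 13461.1 = 1966.7 / 13461.1 = 14.61% ≈ 14.6%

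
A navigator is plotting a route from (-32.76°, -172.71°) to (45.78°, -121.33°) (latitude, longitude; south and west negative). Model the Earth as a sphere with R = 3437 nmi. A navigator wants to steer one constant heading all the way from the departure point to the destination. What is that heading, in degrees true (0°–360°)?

30.8°

Δψ = ln[tan(π/4+φ₂/2)/tan(π/4+φ₁/2)] = +1.5065
Δλ = +0.8968 rad (taken the short way round)
course = atan2(Δλ, Δψ) = 30.76°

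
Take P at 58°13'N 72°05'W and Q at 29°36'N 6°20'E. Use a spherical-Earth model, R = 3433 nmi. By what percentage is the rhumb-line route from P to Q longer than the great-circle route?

Great circle: σ = 1.0335 rad → d_gc = Rσ = 3547.9 nmi
Rhumb: Δφ = -0.4995, Δλ = +1.3686, Δψ = -0.7151, q = Δφ/Δψ = 0.6985 → d_rh = R√(Δφ²+q²Δλ²) = 3702.7 nmi
Excess = (3702.7 − 3547.9) / 3547.9 = 154.8 / 3547.9 = 4.36% ≈ 4.4%

4.4%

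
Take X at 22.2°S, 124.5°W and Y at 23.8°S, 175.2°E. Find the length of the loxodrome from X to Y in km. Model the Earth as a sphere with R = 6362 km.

Δψ = ln[tan(π/4+φ₂/2)/tan(π/4+φ₁/2)] = -0.0303;  Δφ = -0.0279 rad,  Δλ = -1.0524 rad
q = Δφ/Δψ = 0.9205
d = R·√(Δφ² + q²Δλ²) = 6362·0.96913 = 6166 km

6166 km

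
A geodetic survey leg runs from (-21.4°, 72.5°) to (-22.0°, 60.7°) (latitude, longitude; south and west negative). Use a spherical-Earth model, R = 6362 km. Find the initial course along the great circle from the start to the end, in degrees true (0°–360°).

θ = atan2( sin Δλ·cos φ₂ ,  cos φ₁ sin φ₂ − sin φ₁ cos φ₂ cos Δλ )
  = atan2(-0.1896, -0.0176) = 264.69°

264.7°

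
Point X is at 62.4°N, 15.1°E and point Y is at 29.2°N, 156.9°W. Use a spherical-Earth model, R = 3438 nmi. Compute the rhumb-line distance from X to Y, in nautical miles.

7151 nmi

Δψ = ln[tan(π/4+φ₂/2)/tan(π/4+φ₁/2)] = -0.8707;  Δφ = -0.5794 rad,  Δλ = -3.0020 rad
q = Δφ/Δψ = 0.6655
d = R·√(Δφ² + q²Δλ²) = 3438·2.08012 = 7151 nmi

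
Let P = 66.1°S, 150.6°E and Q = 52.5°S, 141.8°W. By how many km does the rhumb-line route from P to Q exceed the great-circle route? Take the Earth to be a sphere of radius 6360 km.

Great circle: cos σ = sin φ₁ sin φ₂ + cos φ₁ cos φ₂ cos Δλ,  σ = 0.6106 rad → d_gc = 3883.3 km
Rhumb line: Δψ = +0.4724, q = Δφ/Δψ = 0.5024, d_rh = R√(Δφ²+q²Δλ²) = 4061.2 km
Excess = 4061.2 − 3883.3 = 177.9 ≈ 178 km

178 km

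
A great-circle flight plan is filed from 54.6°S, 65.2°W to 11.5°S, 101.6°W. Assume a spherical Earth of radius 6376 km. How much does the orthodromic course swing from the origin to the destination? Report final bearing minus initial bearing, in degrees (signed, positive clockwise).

Initial bearing θ₁ = atan2(sin Δλ cos φ₂, cos φ₁ sin φ₂ − sin φ₁ cos φ₂ cos Δλ) = 312.21°
Final bearing θ₂ = (initial bearing from the destination back to the start) + 180° = 334.03°
Δθ = θ₂ − θ₁ = +21.8°

+21.8°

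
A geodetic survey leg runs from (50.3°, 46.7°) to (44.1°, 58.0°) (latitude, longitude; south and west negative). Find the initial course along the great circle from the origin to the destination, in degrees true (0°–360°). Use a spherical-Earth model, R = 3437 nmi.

θ = atan2( sin Δλ·cos φ₂ ,  cos φ₁ sin φ₂ − sin φ₁ cos φ₂ cos Δλ )
  = atan2(+0.1407, -0.0973) = 124.66°

124.7°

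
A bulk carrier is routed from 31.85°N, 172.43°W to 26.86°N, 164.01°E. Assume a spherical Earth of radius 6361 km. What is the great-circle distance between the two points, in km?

2341 km

Haversine: a = sin²(Δφ/2)+cos φ₁ cos φ₂ sin²(Δλ/2) = 0.03348;  σ = 2·atan2(√a,√(1−a))
σ = 21.086° → d = Rσ = 6361·0.36802 = 2341 km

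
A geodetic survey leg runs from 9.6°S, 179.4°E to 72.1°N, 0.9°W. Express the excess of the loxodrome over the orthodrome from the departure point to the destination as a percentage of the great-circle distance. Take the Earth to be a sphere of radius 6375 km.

Great circle: σ = 2.0508 rad → d_gc = Rσ = 13073.6 km
Rhumb: Δφ = +1.4259, Δλ = +3.1364, Δψ = +2.0167, q = Δφ/Δψ = 0.7071 → d_rh = R√(Δφ²+q²Δλ²) = 16807.4 km
Excess = (16807.4 − 13073.6) / 13073.6 = 3733.8 / 13073.6 = 28.56% ≈ 28.6%

28.6%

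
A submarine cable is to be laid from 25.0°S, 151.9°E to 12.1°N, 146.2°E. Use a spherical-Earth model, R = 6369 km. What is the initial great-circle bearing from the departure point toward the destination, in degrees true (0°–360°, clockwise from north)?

350.8°

θ = atan2( sin Δλ·cos φ₂ ,  cos φ₁ sin φ₂ − sin φ₁ cos φ₂ cos Δλ )
  = atan2(-0.0971, +0.6012) = 350.82°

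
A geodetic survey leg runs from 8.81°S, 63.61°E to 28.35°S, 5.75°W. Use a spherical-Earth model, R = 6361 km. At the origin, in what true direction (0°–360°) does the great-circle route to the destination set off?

N = sin Δλ·cos φ₂ = -0.8236;  D = cos φ₁ sin φ₂ − sin φ₁ cos φ₂ cos Δλ = -0.4217
initial course = atan2(N, D) = 242.88°

242.9°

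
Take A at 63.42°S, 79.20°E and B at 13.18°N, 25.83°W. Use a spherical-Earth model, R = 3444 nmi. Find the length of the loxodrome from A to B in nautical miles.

Δψ = ln[tan(π/4+φ₂/2)/tan(π/4+φ₁/2)] = +1.6751;  Δφ = +1.3369 rad,  Δλ = -1.8331 rad
q = Δφ/Δψ = 0.7981
d = R·√(Δφ² + q²Δλ²) = 3444·1.98185 = 6825 nmi

6825 nmi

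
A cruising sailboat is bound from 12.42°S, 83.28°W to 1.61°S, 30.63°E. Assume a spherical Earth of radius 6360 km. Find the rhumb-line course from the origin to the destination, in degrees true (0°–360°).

84.5°

Δψ = ln[tan(π/4+φ₂/2)/tan(π/4+φ₁/2)] = +0.1904
Δλ = +1.9881 rad (taken the short way round)
course = atan2(Δλ, Δψ) = 84.53°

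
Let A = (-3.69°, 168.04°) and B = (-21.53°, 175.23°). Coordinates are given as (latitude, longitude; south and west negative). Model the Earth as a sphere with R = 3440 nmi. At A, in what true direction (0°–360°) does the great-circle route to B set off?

N = sin Δλ·cos φ₂ = +0.1164;  D = cos φ₁ sin φ₂ − sin φ₁ cos φ₂ cos Δλ = -0.3068
initial course = atan2(N, D) = 159.22°

159.2°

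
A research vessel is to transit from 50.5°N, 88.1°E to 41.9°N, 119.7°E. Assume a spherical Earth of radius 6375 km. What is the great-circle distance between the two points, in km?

2591 km

cos σ = sin φ₁ sin φ₂ + cos φ₁ cos φ₂ cos Δλ
      = sin(50.50°)sin(41.90°) + cos(50.50°)cos(41.90°)cos(31.60°) = 0.9186
σ = 23.284° → d = Rσ = 6375·0.40638 = 2591 km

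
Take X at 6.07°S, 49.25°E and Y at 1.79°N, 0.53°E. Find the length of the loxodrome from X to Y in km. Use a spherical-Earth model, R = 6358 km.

5468 km

Δψ = ln[tan(π/4+φ₂/2)/tan(π/4+φ₁/2)] = +0.1374;  Δφ = +0.1372 rad,  Δλ = -0.8503 rad
q = Δφ/Δψ = 0.9985
d = R·√(Δφ² + q²Δλ²) = 6358·0.86007 = 5468 km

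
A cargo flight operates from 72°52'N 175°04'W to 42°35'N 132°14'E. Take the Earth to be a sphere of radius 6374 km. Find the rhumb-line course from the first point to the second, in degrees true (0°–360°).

Δψ = ln[tan(π/4+φ₂/2)/tan(π/4+φ₁/2)] = -1.0699
Δλ = -0.9198 rad (taken the short way round)
course = atan2(Δλ, Δψ) = 220.68°

220.7°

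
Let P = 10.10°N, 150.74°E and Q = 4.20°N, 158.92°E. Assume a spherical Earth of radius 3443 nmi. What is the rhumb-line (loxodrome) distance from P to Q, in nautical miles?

603 nmi

Rhumb course C = atan2(Δλ, Δψ) with Δψ = ln[tan(π/4+φ₂/2)/tan(π/4+φ₁/2)] = -0.1038, Δλ = +0.1428 → C = 126.03°
d = R·|Δφ| / |cos C| = 3443·0.10297 / 0.58816 = 603 nmi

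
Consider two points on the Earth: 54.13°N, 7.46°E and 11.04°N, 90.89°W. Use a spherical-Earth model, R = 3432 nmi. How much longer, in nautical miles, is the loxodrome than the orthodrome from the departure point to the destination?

Great circle: cos σ = sin φ₁ sin φ₂ + cos φ₁ cos φ₂ cos Δλ,  σ = 1.4991 rad → d_gc = 5144.8 nmi
Rhumb line: Δψ = -0.9342, q = Δφ/Δψ = 0.8051, d_rh = R√(Δφ²+q²Δλ²) = 5399.6 nmi
Excess = 5399.6 − 5144.8 = 254.8 ≈ 255 nmi

255 nmi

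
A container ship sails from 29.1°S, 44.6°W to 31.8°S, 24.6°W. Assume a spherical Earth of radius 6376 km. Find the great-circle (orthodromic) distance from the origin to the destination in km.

Haversine: a = sin²(Δφ/2)+cos φ₁ cos φ₂ sin²(Δλ/2) = 0.02295;  σ = 2·atan2(√a,√(1−a))
σ = 17.426° → d = Rσ = 6376·0.30414 = 1939 km

1939 km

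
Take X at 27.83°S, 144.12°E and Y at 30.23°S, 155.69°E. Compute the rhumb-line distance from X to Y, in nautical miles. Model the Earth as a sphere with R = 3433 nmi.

Δψ = ln[tan(π/4+φ₂/2)/tan(π/4+φ₁/2)] = -0.0479;  Δφ = -0.0419 rad,  Δλ = +0.2019 rad
q = Δφ/Δψ = 0.8743
d = R·√(Δφ² + q²Δλ²) = 3433·0.18145 = 623 nmi

623 nmi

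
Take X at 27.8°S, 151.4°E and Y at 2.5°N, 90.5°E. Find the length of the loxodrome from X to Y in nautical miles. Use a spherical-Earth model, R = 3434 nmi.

3957 nmi

Rhumb course C = atan2(Δλ, Δψ) with Δψ = ln[tan(π/4+φ₂/2)/tan(π/4+φ₁/2)] = +0.5491, Δλ = -1.0629 → C = 297.32°
d = R·|Δφ| / |cos C| = 3434·0.52883 / 0.45897 = 3957 nmi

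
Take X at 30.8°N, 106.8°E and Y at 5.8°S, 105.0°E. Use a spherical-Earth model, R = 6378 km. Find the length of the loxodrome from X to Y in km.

Δψ = ln[tan(π/4+φ₂/2)/tan(π/4+φ₁/2)] = -0.6669;  Δφ = -0.6388 rad,  Δλ = -0.0314 rad
q = Δφ/Δψ = 0.9579
d = R·√(Δφ² + q²Δλ²) = 6378·0.63950 = 4079 km

4079 km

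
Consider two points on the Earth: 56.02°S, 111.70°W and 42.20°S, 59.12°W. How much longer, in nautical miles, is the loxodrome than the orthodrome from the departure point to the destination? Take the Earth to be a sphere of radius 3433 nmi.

Great circle: cos σ = sin φ₁ sin φ₂ + cos φ₁ cos φ₂ cos Δλ,  σ = 0.6290 rad → d_gc = 2159.4 nmi
Rhumb line: Δψ = +0.3718, q = Δφ/Δψ = 0.6487, d_rh = R√(Δφ²+q²Δλ²) = 2205.2 nmi
Excess = 2205.2 − 2159.4 = 45.8 ≈ 46 nmi

46 nmi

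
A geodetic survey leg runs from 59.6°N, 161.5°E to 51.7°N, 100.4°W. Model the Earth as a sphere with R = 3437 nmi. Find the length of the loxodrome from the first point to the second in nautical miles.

Rhumb course C = atan2(Δλ, Δψ) with Δψ = ln[tan(π/4+φ₂/2)/tan(π/4+φ₁/2)] = -0.2454, Δλ = +1.7122 → C = 98.16°
d = R·|Δφ| / |cos C| = 3437·0.13788 / 0.14187 = 3340 nmi

3340 nmi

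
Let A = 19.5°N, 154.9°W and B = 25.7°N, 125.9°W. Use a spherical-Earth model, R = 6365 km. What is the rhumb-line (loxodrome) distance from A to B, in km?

Δψ = ln[tan(π/4+φ₂/2)/tan(π/4+φ₁/2)] = +0.1173;  Δφ = +0.1082 rad,  Δλ = +0.5061 rad
q = Δφ/Δψ = 0.9226
d = R·√(Δφ² + q²Δλ²) = 6365·0.47935 = 3051 km

3051 km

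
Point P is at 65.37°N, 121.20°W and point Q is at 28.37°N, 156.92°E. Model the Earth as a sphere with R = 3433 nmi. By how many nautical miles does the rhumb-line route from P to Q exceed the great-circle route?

194 nmi

Great circle: cos σ = sin φ₁ sin φ₂ + cos φ₁ cos φ₂ cos Δλ,  σ = 1.0659 rad → d_gc = 3659.2 nmi
Rhumb line: Δψ = -1.0051, q = Δφ/Δψ = 0.6425, d_rh = R√(Δφ²+q²Δλ²) = 3853.6 nmi
Excess = 3853.6 − 3659.2 = 194.4 ≈ 194 nmi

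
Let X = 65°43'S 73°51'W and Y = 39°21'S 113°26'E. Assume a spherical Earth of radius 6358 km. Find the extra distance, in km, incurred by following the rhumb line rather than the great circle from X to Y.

3267 km

Great circle: cos σ = sin φ₁ sin φ₂ + cos φ₁ cos φ₂ cos Δλ,  σ = 1.3052 rad → d_gc = 8298.3 km
Rhumb line: Δψ = +0.7883, q = Δφ/Δψ = 0.5838, d_rh = R√(Δφ²+q²Δλ²) = 11565.0 km
Excess = 11565.0 − 8298.3 = 3266.7 ≈ 3267 km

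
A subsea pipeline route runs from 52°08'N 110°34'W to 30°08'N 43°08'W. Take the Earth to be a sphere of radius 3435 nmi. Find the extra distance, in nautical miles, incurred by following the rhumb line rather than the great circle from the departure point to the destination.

Great circle: cos σ = sin φ₁ sin φ₂ + cos φ₁ cos φ₂ cos Δλ,  σ = 0.9272 rad → d_gc = 3185.1 nmi
Rhumb line: Δψ = -0.5180, q = Δφ/Δψ = 0.7413, d_rh = R√(Δφ²+q²Δλ²) = 3274.4 nmi
Excess = 3274.4 − 3185.1 = 89.3 ≈ 89 nmi

89 nmi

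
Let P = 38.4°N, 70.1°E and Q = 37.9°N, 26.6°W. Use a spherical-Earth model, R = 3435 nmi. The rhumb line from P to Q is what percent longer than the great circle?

Great circle: σ = 1.2562 rad → d_gc = Rσ = 4315.1 nmi
Rhumb: Δφ = -0.0087, Δλ = -1.6877, Δψ = -0.0111, q = Δφ/Δψ = 0.7864 → d_rh = R√(Δφ²+q²Δλ²) = 4559.1 nmi
Excess = (4559.1 − 4315.1) / 4315.1 = 244.0 / 4315.1 = 5.655% ≈ 5.7%

5.7%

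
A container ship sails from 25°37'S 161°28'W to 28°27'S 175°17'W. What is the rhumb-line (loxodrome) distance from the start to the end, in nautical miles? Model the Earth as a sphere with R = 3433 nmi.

757 nmi

Rhumb course C = atan2(Δλ, Δψ) with Δψ = ln[tan(π/4+φ₂/2)/tan(π/4+φ₁/2)] = -0.0555, Δλ = -0.2411 → C = 257.03°
d = R·|Δφ| / |cos C| = 3433·0.04945 / 0.22438 = 757 nmi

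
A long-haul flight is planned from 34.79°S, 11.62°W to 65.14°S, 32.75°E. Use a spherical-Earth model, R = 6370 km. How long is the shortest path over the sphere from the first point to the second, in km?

cos σ = sin φ₁ sin φ₂ + cos φ₁ cos φ₂ cos Δλ
      = sin(-34.79°)sin(-65.14°) + cos(-34.79°)cos(-65.14°)cos(44.37°) = 0.7645
σ = 40.137° → d = Rσ = 6370·0.70053 = 4462 km

4462 km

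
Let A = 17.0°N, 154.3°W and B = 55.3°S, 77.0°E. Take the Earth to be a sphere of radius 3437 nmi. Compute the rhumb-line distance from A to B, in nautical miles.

Rhumb course C = atan2(Δλ, Δψ) with Δψ = ln[tan(π/4+φ₂/2)/tan(π/4+φ₁/2)] = -1.4646, Δλ = -2.2462 → C = 236.90°
d = R·|Δφ| / |cos C| = 3437·1.26187 / 0.54617 = 7941 nmi

7941 nmi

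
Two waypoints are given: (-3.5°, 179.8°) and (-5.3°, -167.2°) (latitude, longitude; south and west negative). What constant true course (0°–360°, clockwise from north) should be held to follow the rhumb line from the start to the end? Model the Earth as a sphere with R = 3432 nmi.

97.9°

Δψ = ln[tan(π/4+φ₂/2)/tan(π/4+φ₁/2)] = -0.0315
Δλ = +0.2269 rad (taken the short way round)
course = atan2(Δλ, Δψ) = 97.91°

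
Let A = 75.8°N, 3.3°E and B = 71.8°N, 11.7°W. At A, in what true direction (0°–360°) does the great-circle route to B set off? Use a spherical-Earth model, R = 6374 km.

N = sin Δλ·cos φ₂ = -0.0808;  D = cos φ₁ sin φ₂ − sin φ₁ cos φ₂ cos Δλ = -0.0594
initial course = atan2(N, D) = 233.67°

233.7°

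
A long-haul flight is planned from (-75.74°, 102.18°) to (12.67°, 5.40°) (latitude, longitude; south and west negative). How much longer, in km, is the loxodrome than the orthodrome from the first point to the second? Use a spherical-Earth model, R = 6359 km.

635 km

Great circle: cos σ = sin φ₁ sin φ₂ + cos φ₁ cos φ₂ cos Δλ,  σ = 1.8141 rad → d_gc = 11536.1 km
Rhumb line: Δψ = +2.3017, q = Δφ/Δψ = 0.6704, d_rh = R√(Δφ²+q²Δλ²) = 12170.9 km
Excess = 12170.9 − 11536.1 = 634.8 ≈ 635 km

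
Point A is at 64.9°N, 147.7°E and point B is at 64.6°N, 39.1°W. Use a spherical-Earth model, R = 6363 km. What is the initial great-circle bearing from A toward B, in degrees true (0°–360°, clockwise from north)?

N = sin Δλ·cos φ₂ = +0.0508;  D = cos φ₁ sin φ₂ − sin φ₁ cos φ₂ cos Δλ = +0.7689
initial course = atan2(N, D) = 3.78°

3.8°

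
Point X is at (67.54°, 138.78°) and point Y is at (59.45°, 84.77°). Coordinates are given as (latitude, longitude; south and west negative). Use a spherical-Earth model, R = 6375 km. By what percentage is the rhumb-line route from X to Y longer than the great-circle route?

3.1%

Great circle: σ = 0.4276 rad → d_gc = Rσ = 2725.8 km
Rhumb: Δφ = -0.1412, Δλ = -0.9427, Δψ = -0.3188, q = Δφ/Δψ = 0.4429 → d_rh = R√(Δφ²+q²Δλ²) = 2809.7 km
Excess = (2809.7 − 2725.8) / 2725.8 = 83.9 / 2725.8 = 3.08% ≈ 3.1%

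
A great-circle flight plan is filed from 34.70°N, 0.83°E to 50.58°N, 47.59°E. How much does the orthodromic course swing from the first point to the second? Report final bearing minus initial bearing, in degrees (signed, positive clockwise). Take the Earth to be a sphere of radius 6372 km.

+32.9°

Initial bearing θ₁ = atan2(sin Δλ cos φ₂, cos φ₁ sin φ₂ − sin φ₁ cos φ₂ cos Δλ) = 50.05°
Final bearing θ₂ = (initial bearing from the destination back to the start) + 180° = 82.99°
Δθ = θ₂ − θ₁ = +32.9°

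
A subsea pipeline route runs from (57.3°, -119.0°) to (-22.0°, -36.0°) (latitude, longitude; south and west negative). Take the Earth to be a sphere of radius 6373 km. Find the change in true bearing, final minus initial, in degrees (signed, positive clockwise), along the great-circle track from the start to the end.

+38.4°

Initial bearing θ₁ = atan2(sin Δλ cos φ₂, cos φ₁ sin φ₂ − sin φ₁ cos φ₂ cos Δλ) = 107.91°
Final bearing θ₂ = (initial bearing from the destination back to the start) + 180° = 146.33°
Δθ = θ₂ − θ₁ = +38.4°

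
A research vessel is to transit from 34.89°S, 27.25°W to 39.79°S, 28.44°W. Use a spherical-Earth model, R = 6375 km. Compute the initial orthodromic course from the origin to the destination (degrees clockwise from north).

190.6°

θ = atan2( sin Δλ·cos φ₂ ,  cos φ₁ sin φ₂ − sin φ₁ cos φ₂ cos Δλ )
  = atan2(-0.0160, -0.0855) = 190.57°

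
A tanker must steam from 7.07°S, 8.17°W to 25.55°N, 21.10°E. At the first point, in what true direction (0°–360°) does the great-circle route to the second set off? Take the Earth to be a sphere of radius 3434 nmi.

θ = atan2( sin Δλ·cos φ₂ ,  cos φ₁ sin φ₂ − sin φ₁ cos φ₂ cos Δλ )
  = atan2(+0.4411, +0.5249) = 40.04°

40.0°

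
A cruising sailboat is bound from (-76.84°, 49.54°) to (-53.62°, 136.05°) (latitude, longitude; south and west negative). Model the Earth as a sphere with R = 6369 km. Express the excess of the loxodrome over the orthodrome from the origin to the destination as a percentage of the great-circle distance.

8.4%

Great circle: σ = 0.6564 rad → d_gc = Rσ = 4180.8 km
Rhumb: Δφ = +0.4053, Δλ = +1.5099, Δψ = +1.0468, q = Δφ/Δψ = 0.3871 → d_rh = R√(Δφ²+q²Δλ²) = 4530.1 km
Excess = (4530.1 − 4180.8) / 4180.8 = 349.3 / 4180.8 = 8.355% ≈ 8.4%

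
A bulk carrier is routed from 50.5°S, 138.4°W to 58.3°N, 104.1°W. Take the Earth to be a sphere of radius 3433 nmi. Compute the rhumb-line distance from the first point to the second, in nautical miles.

Δψ = ln[tan(π/4+φ₂/2)/tan(π/4+φ₁/2)] = +2.2834;  Δφ = +1.8989 rad,  Δλ = +0.5986 rad
q = Δφ/Δψ = 0.8316
d = R·√(Δφ² + q²Δλ²) = 3433·1.96309 = 6739 nmi

6739 nmi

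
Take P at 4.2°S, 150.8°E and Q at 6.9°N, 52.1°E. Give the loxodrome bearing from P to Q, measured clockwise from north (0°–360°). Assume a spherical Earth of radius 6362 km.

276.4°

Meridional parts: M(φ₁)=-0.0734, M(φ₂)=+0.1207 → ΔM = +0.1941;  Δλ = -1.7226 rad
tan C = Δλ / ΔM = -8.8755 → C = 276.43°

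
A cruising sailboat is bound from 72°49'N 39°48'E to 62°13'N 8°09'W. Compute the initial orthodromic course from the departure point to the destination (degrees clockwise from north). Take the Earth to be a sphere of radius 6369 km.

θ = atan2( sin Δλ·cos φ₂ ,  cos φ₁ sin φ₂ − sin φ₁ cos φ₂ cos Δλ )
  = atan2(-0.3461, -0.0369) = 263.92°

263.9°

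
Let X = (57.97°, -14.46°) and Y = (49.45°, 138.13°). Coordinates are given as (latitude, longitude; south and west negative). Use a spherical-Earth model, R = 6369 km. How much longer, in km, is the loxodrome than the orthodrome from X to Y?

Great circle: cos σ = sin φ₁ sin φ₂ + cos φ₁ cos φ₂ cos Δλ,  σ = 1.2259 rad → d_gc = 7807.9 km
Rhumb line: Δψ = -0.2523, q = Δφ/Δψ = 0.5893, d_rh = R√(Δφ²+q²Δλ²) = 10040.3 km
Excess = 10040.3 − 7807.9 = 2232.4 ≈ 2232 km

2232 km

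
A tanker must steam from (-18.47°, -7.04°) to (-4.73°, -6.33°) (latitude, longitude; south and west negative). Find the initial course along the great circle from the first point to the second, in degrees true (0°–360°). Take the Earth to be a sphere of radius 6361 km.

N = sin Δλ·cos φ₂ = +0.0123;  D = cos φ₁ sin φ₂ − sin φ₁ cos φ₂ cos Δλ = +0.2375
initial course = atan2(N, D) = 2.98°

3.0°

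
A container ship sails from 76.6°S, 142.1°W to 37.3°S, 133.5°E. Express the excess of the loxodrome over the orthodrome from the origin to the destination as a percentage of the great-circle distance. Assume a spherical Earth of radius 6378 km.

Great circle: σ = 0.9179 rad → d_gc = Rσ = 5854.4 km
Rhumb: Δφ = +0.6859, Δλ = -1.4731, Δψ = +1.4390, q = Δφ/Δψ = 0.4767 → d_rh = R√(Δφ²+q²Δλ²) = 6260.5 km
Excess = (6260.5 − 5854.4) / 5854.4 = 406.1 / 5854.4 = 6.94% ≈ 6.9%

6.9%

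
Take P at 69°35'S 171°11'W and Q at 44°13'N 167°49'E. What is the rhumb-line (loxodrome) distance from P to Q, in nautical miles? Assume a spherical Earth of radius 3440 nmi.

6901 nmi

Δψ = ln[tan(π/4+φ₂/2)/tan(π/4+φ₁/2)] = +2.5765;  Δφ = +1.9862 rad,  Δλ = -0.3665 rad
q = Δφ/Δψ = 0.7709
d = R·√(Δφ² + q²Δλ²) = 3440·2.00618 = 6901 nmi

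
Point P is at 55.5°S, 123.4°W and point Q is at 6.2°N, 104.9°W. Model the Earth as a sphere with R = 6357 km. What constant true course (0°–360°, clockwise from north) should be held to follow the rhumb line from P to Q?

14.2°

Meridional parts: M(φ₁)=-1.1695, M(φ₂)=+0.1084 → ΔM = +1.2780;  Δλ = +0.3229 rad
tan C = Δλ / ΔM = +0.2527 → C = 14.18°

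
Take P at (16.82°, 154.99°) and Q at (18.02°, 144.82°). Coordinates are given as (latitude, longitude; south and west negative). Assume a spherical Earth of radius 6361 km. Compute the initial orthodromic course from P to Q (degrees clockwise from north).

θ = atan2( sin Δλ·cos φ₂ ,  cos φ₁ sin φ₂ − sin φ₁ cos φ₂ cos Δλ )
  = atan2(-0.1679, +0.0253) = 278.56°

278.6°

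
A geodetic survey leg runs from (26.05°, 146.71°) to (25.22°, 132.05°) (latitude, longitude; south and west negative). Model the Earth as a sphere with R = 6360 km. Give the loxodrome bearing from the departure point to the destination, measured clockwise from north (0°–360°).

Δψ = ln[tan(π/4+φ₂/2)/tan(π/4+φ₁/2)] = -0.0161
Δλ = -0.2559 rad (taken the short way round)
course = atan2(Δλ, Δψ) = 266.41°

266.4°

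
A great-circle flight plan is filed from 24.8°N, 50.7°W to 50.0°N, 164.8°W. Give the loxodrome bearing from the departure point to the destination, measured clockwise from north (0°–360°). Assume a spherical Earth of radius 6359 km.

Δψ = ln[tan(π/4+φ₂/2)/tan(π/4+φ₁/2)] = +0.5637
Δλ = -1.9914 rad (taken the short way round)
course = atan2(Δλ, Δψ) = 285.80°

285.8°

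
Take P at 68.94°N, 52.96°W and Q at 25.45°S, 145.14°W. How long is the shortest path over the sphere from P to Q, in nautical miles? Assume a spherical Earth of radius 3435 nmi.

6859 nmi

Haversine: a = sin²(Δφ/2)+cos φ₁ cos φ₂ sin²(Δλ/2) = 0.70668;  σ = 2·atan2(√a,√(1−a))
σ = 114.416° → d = Rσ = 3435·1.99694 = 6859 nmi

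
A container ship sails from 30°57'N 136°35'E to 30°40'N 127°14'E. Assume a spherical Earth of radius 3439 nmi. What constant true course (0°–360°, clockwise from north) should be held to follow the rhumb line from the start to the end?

Δψ = ln[tan(π/4+φ₂/2)/tan(π/4+φ₁/2)] = -0.0058
Δλ = -0.1632 rad (taken the short way round)
course = atan2(Δλ, Δψ) = 267.98°

268.0°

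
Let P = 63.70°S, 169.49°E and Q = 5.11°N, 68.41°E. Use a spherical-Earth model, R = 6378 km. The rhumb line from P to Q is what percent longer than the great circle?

Great circle: σ = 1.7362 rad → d_gc = Rσ = 11073.5 km
Rhumb: Δφ = +1.2010, Δλ = -1.7642, Δψ = +1.5433, q = Δφ/Δψ = 0.7782 → d_rh = R√(Δφ²+q²Δλ²) = 11633.4 km
Excess = (11633.4 − 11073.5) / 11073.5 = 559.9 / 11073.5 = 5.06% ≈ 5.1%

5.1%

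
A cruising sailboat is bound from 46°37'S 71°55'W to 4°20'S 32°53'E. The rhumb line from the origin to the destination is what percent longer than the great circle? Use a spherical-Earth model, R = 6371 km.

3.9%

Great circle: σ = 1.6911 rad → d_gc = Rσ = 10774.2 km
Rhumb: Δφ = +0.7380, Δλ = +1.8291, Δψ = +0.8462, q = Δφ/Δψ = 0.8722 → d_rh = R√(Δφ²+q²Δλ²) = 11198.3 km
Excess = (11198.3 − 10774.2) / 10774.2 = 424.1 / 10774.2 = 3.94% ≈ 3.9%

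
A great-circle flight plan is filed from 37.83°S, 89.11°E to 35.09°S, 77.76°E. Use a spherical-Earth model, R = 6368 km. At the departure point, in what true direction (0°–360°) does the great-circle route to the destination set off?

283.3°

N = sin Δλ·cos φ₂ = -0.1610;  D = cos φ₁ sin φ₂ − sin φ₁ cos φ₂ cos Δλ = +0.0380
initial course = atan2(N, D) = 283.27°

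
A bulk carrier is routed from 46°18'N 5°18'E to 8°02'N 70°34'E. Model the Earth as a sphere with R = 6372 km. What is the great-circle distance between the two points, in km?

Haversine: a = sin²(Δφ/2)+cos φ₁ cos φ₂ sin²(Δλ/2) = 0.30637;  σ = 2·atan2(√a,√(1−a))
σ = 67.216° → d = Rσ = 6372·1.17314 = 7475 km

7475 km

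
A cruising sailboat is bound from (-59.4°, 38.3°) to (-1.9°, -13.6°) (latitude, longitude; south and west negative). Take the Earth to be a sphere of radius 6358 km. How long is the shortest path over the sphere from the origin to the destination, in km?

cos σ = sin φ₁ sin φ₂ + cos φ₁ cos φ₂ cos Δλ
      = sin(-59.40°)sin(-1.90°) + cos(-59.40°)cos(-1.90°)cos(-51.90°) = 0.3425
σ = 69.973° → d = Rσ = 6358·1.22126 = 7765 km

7765 km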